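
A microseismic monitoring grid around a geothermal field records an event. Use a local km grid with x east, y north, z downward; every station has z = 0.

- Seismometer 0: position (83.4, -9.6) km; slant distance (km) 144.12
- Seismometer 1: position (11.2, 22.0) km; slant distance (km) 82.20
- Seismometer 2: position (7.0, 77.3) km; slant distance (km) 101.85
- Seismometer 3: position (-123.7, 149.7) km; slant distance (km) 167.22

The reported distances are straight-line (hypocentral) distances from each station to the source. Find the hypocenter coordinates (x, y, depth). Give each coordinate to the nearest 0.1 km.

x ≈ -46.9 km, y ≈ 12.7 km, depth ≈ 57.4 km

Each station gives a sphere (x−x_i)² + (y−y_i)² + z² = d_i² (stations at z=0).
Subtracting the Seismometer 0 sphere from Seismometer 1 and Seismometer 2: z² cancels, leaving linear equations in x and y:
-144.4 x + 63.2 y = 7575.45
-152.8 x + 173.8 y = 9373.72
Solving: x ≈ -46.905, y ≈ 12.697 km (keep extra digits for the depth step; rounded: -46.9, 12.7).
Then from the Seismometer 0 sphere: z² = 144.12² − (x − 83.4)² − (y + 9.6)² with x = -46.905, y = 12.697, so z ≈ 57.394 ≈ 57.4 km.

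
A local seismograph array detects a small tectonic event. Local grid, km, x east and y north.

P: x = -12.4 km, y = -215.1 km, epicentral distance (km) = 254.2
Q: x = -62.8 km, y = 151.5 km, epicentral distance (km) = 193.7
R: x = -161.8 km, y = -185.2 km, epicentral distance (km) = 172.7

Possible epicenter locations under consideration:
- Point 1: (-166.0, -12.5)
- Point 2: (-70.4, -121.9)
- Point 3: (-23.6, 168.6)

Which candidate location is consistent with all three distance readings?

For each candidate, compare |candidate − station| to the reported distance:
Point 1: residuals P 0.0, Q 0.1, R 0.1 → max 0.1 km
Point 2: residuals P 144.4, Q 79.8, R 61.5 → max 144.4 km
Point 3: residuals P 129.7, Q 150.9, R 207.1 → max 207.1 km
Only Point 1 has all residuals ≈ 0.

Point 1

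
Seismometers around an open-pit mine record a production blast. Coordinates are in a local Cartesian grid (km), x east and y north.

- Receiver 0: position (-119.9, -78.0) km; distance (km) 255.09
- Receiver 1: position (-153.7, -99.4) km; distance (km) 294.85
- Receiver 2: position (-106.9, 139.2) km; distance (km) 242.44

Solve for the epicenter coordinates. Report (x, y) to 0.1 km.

Circle about each station: (x + 119.9)² + (y + 78.0)² = 255.09²; (x + 153.7)² + (y + 99.4)² = 294.85²; (x + 106.9)² + (y − 139.2)² = 242.44².
Subtracting pairs of circle equations eliminates x²+y² and gives linear equations (the radical axes):
-67.6 x − 42.8 y = -8821.57
26.0 x + 434.4 y = 16637.99
Solving the 2×2 system: x ≈ 110.4, y ≈ 31.7 km.

(110.4, 31.7)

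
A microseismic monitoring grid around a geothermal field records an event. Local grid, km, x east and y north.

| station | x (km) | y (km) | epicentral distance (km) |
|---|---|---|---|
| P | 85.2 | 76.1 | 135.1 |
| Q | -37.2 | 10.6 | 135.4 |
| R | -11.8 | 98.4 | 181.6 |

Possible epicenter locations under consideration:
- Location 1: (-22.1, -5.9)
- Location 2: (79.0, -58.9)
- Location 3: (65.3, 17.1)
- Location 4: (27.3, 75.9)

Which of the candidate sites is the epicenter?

For each candidate, compare |candidate − station| to the reported distance:
Location 1: residuals P 0.1, Q 113.0, R 76.8 → max 113.0 km
Location 2: residuals P 0.0, Q 0.0, R 0.0 → max 0.0 km
Location 3: residuals P 72.8, Q 32.7, R 69.6 → max 72.8 km
Location 4: residuals P 77.2, Q 43.6, R 136.5 → max 136.5 km
Only Location 2 has all residuals ≈ 0.

Location 2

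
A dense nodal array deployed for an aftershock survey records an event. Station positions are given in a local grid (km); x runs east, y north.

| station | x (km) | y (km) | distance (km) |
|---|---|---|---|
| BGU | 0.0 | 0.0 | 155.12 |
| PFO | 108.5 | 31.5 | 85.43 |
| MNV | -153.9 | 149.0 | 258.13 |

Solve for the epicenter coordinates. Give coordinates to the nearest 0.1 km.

Circle about each station: x² + y² = 155.12²; (x − 108.5)² + (y − 31.5)² = 85.43²; (x + 153.9)² + (y − 149.0)² = 258.13².
Subtracting the BGU equation from the PFO and MNV equations removes the quadratic terms:
217.0 x + 63.0 y = 29528.43
-307.8 x + 298.0 y = 3317.33
Solving the 2×2 system: x ≈ 102.2, y ≈ 116.7 km.
Check against BGU (with the unrounded x, y): √(x²+y²) = 155.12 ≈ 155.12 km. ✓

(102.2, 116.7)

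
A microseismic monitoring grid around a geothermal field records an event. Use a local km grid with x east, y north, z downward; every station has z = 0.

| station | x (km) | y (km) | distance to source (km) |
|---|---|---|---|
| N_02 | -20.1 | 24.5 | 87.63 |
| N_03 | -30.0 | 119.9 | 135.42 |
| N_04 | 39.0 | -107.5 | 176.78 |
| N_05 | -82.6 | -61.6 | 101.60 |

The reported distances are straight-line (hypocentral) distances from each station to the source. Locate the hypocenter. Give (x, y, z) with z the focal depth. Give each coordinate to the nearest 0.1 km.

Each station gives a sphere (x−x_i)² + (y−y_i)² + z² = d_i² (stations at z=0).
Subtracting the N_02 sphere from N_03 and N_04: z² cancels, leaving linear equations in x and y:
-19.8 x + 190.8 y = 3612.19
118.2 x − 264.0 y = -11499.16
Solving: x ≈ -71.596, y ≈ 11.502 km (keep extra digits for the depth step; rounded: -71.6, 11.5).
Then from the N_02 sphere: z² = 87.63² − (x + 20.1)² − (y − 24.5)² with x = -71.596, y = 11.502, so z ≈ 69.701 ≈ 69.7 km.

x ≈ -71.6 km, y ≈ 11.5 km, depth ≈ 69.7 km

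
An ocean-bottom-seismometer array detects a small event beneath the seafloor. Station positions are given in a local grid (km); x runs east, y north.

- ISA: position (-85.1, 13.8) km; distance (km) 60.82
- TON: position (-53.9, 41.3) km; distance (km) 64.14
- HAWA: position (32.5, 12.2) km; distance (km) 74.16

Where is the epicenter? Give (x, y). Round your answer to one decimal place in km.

x ≈ -34.4 km, y ≈ -19.8 km

Circle about each station: (x + 85.1)² + (y − 13.8)² = 60.82²; (x + 53.9)² + (y − 41.3)² = 64.14²; (x − 32.5)² + (y − 12.2)² = 74.16².
Subtracting the ISA equation from the TON and HAWA equations removes the quadratic terms:
62.4 x + 55.0 y = -3236.42
235.2 x − 3.2 y = -8027.99
Solving the 2×2 system: x ≈ -34.4, y ≈ -19.8 km.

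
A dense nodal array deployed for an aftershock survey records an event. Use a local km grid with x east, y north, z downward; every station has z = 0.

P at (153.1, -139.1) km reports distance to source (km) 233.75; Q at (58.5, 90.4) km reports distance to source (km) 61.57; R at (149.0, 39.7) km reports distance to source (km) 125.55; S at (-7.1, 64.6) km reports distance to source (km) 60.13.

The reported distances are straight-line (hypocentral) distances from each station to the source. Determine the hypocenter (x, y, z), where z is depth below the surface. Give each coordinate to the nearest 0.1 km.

Each station gives a sphere (x−x_i)² + (y−y_i)² + z² = d_i² (stations at z=0).
Subtracting the P sphere from Q and R: z² cancels, leaving linear equations in x and y:
-189.2 x + 459.0 y = 19654.19
-8.2 x + 357.6 y = 19864.93
Solving: x ≈ 32.705, y ≈ 56.301 km (keep extra digits for the depth step; rounded: 32.7, 56.3).
Then from the P sphere: z² = 233.75² − (x − 153.1)² − (y + 139.1)² with x = 32.705, y = 56.301, so z ≈ 44.301 ≈ 44.3 km.

x ≈ 32.7 km, y ≈ 56.3 km, depth ≈ 44.3 km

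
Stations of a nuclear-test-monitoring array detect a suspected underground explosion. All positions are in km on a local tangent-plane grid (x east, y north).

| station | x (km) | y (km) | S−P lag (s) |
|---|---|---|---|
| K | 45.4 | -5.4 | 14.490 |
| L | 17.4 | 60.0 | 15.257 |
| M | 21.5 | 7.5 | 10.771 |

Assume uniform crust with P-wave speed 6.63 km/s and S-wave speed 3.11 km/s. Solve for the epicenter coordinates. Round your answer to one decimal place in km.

-39.4 km east, -9.0 km north

Distance from S−P lag: d = Δt · v_P v_S / (v_P − v_S) = Δt · (6.63·3.11)/(6.63−3.11) ≈ 5.8578·Δt.
So d_K = 84.88, d_L = 89.37, d_M = 63.09 km.
Circle about each station: (x − 45.4)² + (y + 5.4)² = 84.88²; (x − 17.4)² + (y − 60.0)² = 89.37²; (x − 21.5)² + (y − 7.5)² = 63.09².
Subtracting the K equation from the L and M equations removes the quadratic terms:
-56.0 x + 130.8 y = 1030.06
-47.8 x + 25.8 y = 1652.45
Solving the 2×2 system: x ≈ -39.4, y ≈ -9.0 km.
Check against K (with the unrounded x, y): √((x − 45.4)²+(y + 5.4)²) = 84.91 ≈ 84.88 km. ✓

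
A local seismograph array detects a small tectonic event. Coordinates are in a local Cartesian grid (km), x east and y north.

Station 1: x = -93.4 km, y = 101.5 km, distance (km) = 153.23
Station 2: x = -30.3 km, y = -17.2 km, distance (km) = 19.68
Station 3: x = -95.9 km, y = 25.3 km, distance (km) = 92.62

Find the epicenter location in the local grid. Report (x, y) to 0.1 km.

-27.0 km east, -36.6 km north

Circle about each station: (x + 93.4)² + (y − 101.5)² = 153.23²; (x + 30.3)² + (y + 17.2)² = 19.68²; (x + 95.9)² + (y − 25.3)² = 92.62².
Subtracting pairs of circle equations eliminates x²+y² and gives linear equations (the radical axes):
126.2 x − 237.4 y = 5280.25
-5.0 x − 152.4 y = 5712.06
Solving the 2×2 system: x ≈ -27.0, y ≈ -36.6 km.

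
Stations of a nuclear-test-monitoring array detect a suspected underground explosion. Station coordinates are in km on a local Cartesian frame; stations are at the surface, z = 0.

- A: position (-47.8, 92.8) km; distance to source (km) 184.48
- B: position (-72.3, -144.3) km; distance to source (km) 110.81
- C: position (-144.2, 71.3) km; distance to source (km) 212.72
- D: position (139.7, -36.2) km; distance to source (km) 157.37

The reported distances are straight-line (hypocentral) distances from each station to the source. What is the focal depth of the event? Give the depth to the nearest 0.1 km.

54.0 km

Each station gives a sphere (x−x_i)² + (y−y_i)² + z² = d_i² (stations at z=0).
Subtracting the A sphere from B and C: z² cancels, leaving linear equations in x and y:
-49.0 x − 474.2 y = 36907.11
-192.8 x − 43.0 y = 3763.72
Solving: x ≈ -2.214, y ≈ -77.601 km (keep extra digits for the depth step; rounded: -2.2, -77.6).
Then from the A sphere: z² = 184.48² − (x + 47.8)² − (y − 92.8)² with x = -2.214, y = -77.601, so z ≈ 54.021 ≈ 54.0 km.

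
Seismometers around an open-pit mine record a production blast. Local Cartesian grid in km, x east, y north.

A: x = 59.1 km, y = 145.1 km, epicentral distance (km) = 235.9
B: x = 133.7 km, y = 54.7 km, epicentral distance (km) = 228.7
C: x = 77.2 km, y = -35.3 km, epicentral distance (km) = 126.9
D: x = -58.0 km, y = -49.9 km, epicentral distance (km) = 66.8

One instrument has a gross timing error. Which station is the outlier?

Solve using three stations at a time. Using B, C, D (subtract circle equations pairwise → linear system) gives (x, y) ≈ (-26.3, -108.7).
Distances from that point to each station vs reported:
  A: calculated 267.8 vs reported 235.9 → residual 31.9 km
  B: calculated 228.7 vs reported 228.7 → residual 0.0 km
  C: calculated 126.9 vs reported 126.9 → residual 0.0 km
  D: calculated 66.8 vs reported 66.8 → residual 0.0 km
B, C, D are mutually consistent (residuals ≈ 0); A is off by 31.9 km.

A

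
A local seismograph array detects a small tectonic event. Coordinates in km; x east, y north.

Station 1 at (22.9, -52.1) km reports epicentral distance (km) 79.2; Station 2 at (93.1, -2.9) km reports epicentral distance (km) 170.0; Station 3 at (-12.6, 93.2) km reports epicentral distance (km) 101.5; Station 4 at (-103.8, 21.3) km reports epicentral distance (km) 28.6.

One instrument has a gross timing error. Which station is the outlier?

Solve using three stations at a time. Using Station 2, Station 3, Station 4 (subtract circle equations pairwise → linear system) gives (x, y) ≈ (-76.1, 14.0).
Distances from that point to each station vs reported:
  Station 1: calculated 119.0 vs reported 79.2 → residual 39.8 km
  Station 2: calculated 170.0 vs reported 170.0 → residual 0.0 km
  Station 3: calculated 101.5 vs reported 101.5 → residual 0.0 km
  Station 4: calculated 28.7 vs reported 28.6 → residual 0.1 km
Station 2, Station 3, Station 4 are mutually consistent (residuals ≈ 0); Station 1 is off by 39.8 km.

Station 1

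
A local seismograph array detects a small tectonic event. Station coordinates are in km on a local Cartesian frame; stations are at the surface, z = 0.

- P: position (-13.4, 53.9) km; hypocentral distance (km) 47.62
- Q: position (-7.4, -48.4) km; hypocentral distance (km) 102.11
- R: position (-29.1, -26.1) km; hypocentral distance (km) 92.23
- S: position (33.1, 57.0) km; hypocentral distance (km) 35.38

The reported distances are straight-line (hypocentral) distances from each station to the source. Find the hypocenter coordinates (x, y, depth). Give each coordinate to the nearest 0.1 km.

Each station gives a sphere (x−x_i)² + (y−y_i)² + z² = d_i² (stations at z=0).
Subtracting the P sphere from Q and R: z² cancels, leaving linear equations in x and y:
12.0 x − 204.6 y = -8846.24
-31.4 x − 160.0 y = -7795.46
Solving: x ≈ 21.518, y ≈ 44.499 km (keep extra digits for the depth step; rounded: 21.5, 44.5).
Then from the P sphere: z² = 47.62² − (x + 13.4)² − (y − 53.9)² with x = 21.518, y = 44.499, so z ≈ 30.984 ≈ 31.0 km.

x ≈ 21.5 km, y ≈ 44.5 km, depth ≈ 31.0 km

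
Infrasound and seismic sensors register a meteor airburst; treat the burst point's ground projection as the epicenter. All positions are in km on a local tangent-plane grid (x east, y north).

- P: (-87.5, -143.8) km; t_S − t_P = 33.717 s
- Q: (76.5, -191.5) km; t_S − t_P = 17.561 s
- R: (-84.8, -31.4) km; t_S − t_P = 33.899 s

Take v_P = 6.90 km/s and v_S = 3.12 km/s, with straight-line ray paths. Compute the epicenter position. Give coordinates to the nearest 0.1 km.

Distance from S−P lag: d = Δt · v_P v_S / (v_P − v_S) = Δt · (6.90·3.12)/(6.90−3.12) ≈ 5.6952·Δt.
So d_P = 192.03, d_Q = 100.01, d_R = 193.06 km.
Circle about each station: (x + 87.5)² + (y + 143.8)² = 192.03²; (x − 76.5)² + (y + 191.5)² = 100.01²; (x + 84.8)² + (y + 31.4)² = 193.06².
Subtracting pairs of circle equations eliminates x²+y² and gives linear equations (the radical axes):
328.0 x − 95.4 y = 41063.33
5.4 x + 224.8 y = -20554.33
Solving the 2×2 system: x ≈ 97.9, y ≈ -93.8 km.

x ≈ 97.9 km, y ≈ -93.8 km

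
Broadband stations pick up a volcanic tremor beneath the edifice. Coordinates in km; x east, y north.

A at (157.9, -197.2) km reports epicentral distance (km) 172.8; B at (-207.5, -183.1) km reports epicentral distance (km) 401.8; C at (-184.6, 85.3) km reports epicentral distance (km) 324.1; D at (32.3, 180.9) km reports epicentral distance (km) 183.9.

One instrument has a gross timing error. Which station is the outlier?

A

Solve using three stations at a time. Using B, C, D (subtract circle equations pairwise → linear system) gives (x, y) ≈ (134.4, 28.0).
Distances from that point to each station vs reported:
  A: calculated 226.4 vs reported 172.8 → residual 53.6 km
  B: calculated 401.8 vs reported 401.8 → residual 0.0 km
  C: calculated 324.1 vs reported 324.1 → residual 0.0 km
  D: calculated 183.9 vs reported 183.9 → residual 0.0 km
B, C, D are mutually consistent (residuals ≈ 0); A is off by 53.6 km.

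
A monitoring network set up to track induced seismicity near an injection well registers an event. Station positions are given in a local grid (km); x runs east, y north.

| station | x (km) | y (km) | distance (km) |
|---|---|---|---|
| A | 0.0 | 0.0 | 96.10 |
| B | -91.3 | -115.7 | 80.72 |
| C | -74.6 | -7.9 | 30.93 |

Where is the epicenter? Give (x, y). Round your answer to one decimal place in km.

(-89.5, -35.0)

Circle about each station: x² + y² = 96.10²; (x + 91.3)² + (y + 115.7)² = 80.72²; (x + 74.6)² + (y + 7.9)² = 30.93².
Subtracting the A equation from the B and C equations removes the quadratic terms:
-182.6 x − 231.4 y = 24441.67
-149.2 x − 15.8 y = 13906.12
Solving the 2×2 system: x ≈ -89.5, y ≈ -35.0 km.
Check against A (with the unrounded x, y): √(x²+y²) = 96.10 ≈ 96.10 km. ✓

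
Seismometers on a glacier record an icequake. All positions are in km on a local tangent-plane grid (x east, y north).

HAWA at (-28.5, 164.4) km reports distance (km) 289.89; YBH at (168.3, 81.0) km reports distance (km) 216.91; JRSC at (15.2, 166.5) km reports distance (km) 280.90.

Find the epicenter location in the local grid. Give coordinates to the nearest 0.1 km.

x ≈ 65.3 km, y ≈ -109.9 km

Circle about each station: (x + 28.5)² + (y − 164.4)² = 289.89²; (x − 168.3)² + (y − 81.0)² = 216.91²; (x − 15.2)² + (y − 166.5)² = 280.90².
Subtracting the HAWA equation from the YBH and JRSC equations removes the quadratic terms:
393.6 x − 166.8 y = 44032.54
87.4 x + 4.2 y = 5245.08
Solving the 2×2 system: x ≈ 65.3, y ≈ -109.9 km.
Check against HAWA (with the unrounded x, y): √((x + 28.5)²+(y − 164.4)²) = 289.90 ≈ 289.89 km. ✓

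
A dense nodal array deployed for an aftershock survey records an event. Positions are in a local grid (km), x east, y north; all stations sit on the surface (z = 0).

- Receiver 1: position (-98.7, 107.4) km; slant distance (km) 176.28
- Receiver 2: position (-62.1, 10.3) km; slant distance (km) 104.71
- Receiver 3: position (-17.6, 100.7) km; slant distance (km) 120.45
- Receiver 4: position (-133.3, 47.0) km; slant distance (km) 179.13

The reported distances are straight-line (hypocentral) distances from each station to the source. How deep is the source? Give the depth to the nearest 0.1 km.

36.7 km

Each station gives a sphere (x−x_i)² + (y−y_i)² + z² = d_i² (stations at z=0).
Subtracting the Receiver 1 sphere from Receiver 2 and Receiver 3: z² cancels, leaving linear equations in x and y:
73.2 x − 194.2 y = 2796.50
162.2 x − 13.4 y = 5740.24
Solving: x ≈ 35.299, y ≈ -1.095 km (keep extra digits for the depth step; rounded: 35.3, -1.1).
Then from the Receiver 1 sphere: z² = 176.28² − (x + 98.7)² − (y − 107.4)² with x = 35.299, y = -1.095, so z ≈ 36.712 ≈ 36.7 km.
Check against Receiver 4 (with the unrounded solution): distance 179.13 ≈ 179.13 km. ✓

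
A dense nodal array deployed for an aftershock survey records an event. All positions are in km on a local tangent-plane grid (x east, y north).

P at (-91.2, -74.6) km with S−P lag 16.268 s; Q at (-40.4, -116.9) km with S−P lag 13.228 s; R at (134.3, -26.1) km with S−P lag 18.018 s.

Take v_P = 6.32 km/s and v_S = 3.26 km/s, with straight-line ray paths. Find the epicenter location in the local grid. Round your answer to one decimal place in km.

Distance from S−P lag: d = Δt · v_P v_S / (v_P − v_S) = Δt · (6.32·3.26)/(6.32−3.26) ≈ 6.7331·Δt.
So d_P = 109.53, d_Q = 89.07, d_R = 121.32 km.
Circle about each station: (x + 91.2)² + (y + 74.6)² = 109.53²; (x + 40.4)² + (y + 116.9)² = 89.07²; (x − 134.3)² + (y + 26.1)² = 121.32².
Subtracting the P equation from the Q and R equations removes the quadratic terms:
101.6 x − 84.6 y = 5478.53
451.0 x + 97.0 y = 2113.38
Solving the 2×2 system: x ≈ 14.8, y ≈ -47.0 km.

x ≈ 14.8 km, y ≈ -47.0 km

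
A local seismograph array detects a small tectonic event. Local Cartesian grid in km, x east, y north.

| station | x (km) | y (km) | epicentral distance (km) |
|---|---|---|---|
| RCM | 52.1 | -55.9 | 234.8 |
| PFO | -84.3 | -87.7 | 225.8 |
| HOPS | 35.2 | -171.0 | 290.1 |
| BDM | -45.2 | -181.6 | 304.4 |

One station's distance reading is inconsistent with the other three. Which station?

RCM

Solve using three stations at a time. Using PFO, HOPS, BDM (subtract circle equations pairwise → linear system) gives (x, y) ≈ (9.1, 118.0).
Distances from that point to each station vs reported:
  RCM: calculated 179.1 vs reported 234.8 → residual 55.7 km
  PFO: calculated 225.9 vs reported 225.8 → residual 0.1 km
  HOPS: calculated 290.2 vs reported 290.1 → residual 0.1 km
  BDM: calculated 304.5 vs reported 304.4 → residual 0.1 km
PFO, HOPS, BDM are mutually consistent (residuals ≈ 0); RCM is off by 55.7 km.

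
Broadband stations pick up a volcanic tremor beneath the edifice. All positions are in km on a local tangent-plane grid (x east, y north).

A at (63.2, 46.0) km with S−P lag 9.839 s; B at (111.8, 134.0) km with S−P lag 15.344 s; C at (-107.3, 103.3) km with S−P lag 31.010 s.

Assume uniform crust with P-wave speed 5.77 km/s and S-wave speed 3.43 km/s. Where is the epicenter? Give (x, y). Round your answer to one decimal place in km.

Distance from S−P lag: d = Δt · v_P v_S / (v_P − v_S) = Δt · (5.77·3.43)/(5.77−3.43) ≈ 8.4577·Δt.
So d_A = 83.22, d_B = 129.78, d_C = 262.27 km.
Circle about each station: (x − 63.2)² + (y − 46.0)² = 83.22²; (x − 111.8)² + (y − 134.0)² = 129.78²; (x + 107.3)² + (y − 103.3)² = 262.27².
Subtracting pairs of circle equations eliminates x²+y² and gives linear equations (the radical axes):
97.2 x + 176.0 y = 14427.72
-341.0 x + 114.6 y = -45786.04
Solving the 2×2 system: x ≈ 136.5, y ≈ 6.6 km.

(136.5, 6.6)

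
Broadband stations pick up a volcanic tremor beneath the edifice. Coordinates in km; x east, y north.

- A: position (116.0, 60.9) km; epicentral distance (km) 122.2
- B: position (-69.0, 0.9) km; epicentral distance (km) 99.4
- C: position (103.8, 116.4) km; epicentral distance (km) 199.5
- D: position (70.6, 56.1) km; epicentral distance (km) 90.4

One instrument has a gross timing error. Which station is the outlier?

C

Solve using three stations at a time. Using A, B, D (subtract circle equations pairwise → linear system) gives (x, y) ≈ (27.5, -23.6).
Distances from that point to each station vs reported:
  A: calculated 122.4 vs reported 122.2 → residual 0.2 km
  B: calculated 99.6 vs reported 99.4 → residual 0.2 km
  C: calculated 159.4 vs reported 199.5 → residual 40.1 km
  D: calculated 90.6 vs reported 90.4 → residual 0.2 km
A, B, D are mutually consistent (residuals ≈ 0); C is off by 40.1 km.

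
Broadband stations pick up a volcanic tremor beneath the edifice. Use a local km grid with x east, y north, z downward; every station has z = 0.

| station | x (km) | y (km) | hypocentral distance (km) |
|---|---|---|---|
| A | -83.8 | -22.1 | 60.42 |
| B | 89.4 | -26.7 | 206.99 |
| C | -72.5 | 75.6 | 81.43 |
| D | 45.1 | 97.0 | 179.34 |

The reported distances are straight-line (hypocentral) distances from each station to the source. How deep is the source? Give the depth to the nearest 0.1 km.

Each station gives a sphere (x−x_i)² + (y−y_i)² + z² = d_i² (stations at z=0).
Subtracting the A sphere from B and C: z² cancels, leaving linear equations in x and y:
346.4 x − 9.2 y = -37999.88
22.6 x + 195.4 y = 480.49
Solving: x ≈ -109.298, y ≈ 15.100 km (keep extra digits for the depth step; rounded: -109.3, 15.1).
Then from the A sphere: z² = 60.42² − (x + 83.8)² − (y + 22.1)² with x = -109.298, y = 15.100, so z ≈ 40.207 ≈ 40.2 km.
Check against D (with the unrounded solution): distance 179.34 ≈ 179.34 km. ✓

z ≈ 40.2 km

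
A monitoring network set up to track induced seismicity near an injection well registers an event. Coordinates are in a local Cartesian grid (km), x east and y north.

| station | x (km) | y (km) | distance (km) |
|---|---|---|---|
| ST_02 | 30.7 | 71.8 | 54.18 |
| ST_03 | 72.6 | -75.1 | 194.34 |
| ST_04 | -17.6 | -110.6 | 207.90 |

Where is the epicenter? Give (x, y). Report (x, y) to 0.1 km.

Circle about each station: (x − 30.7)² + (y − 71.8)² = 54.18²; (x − 72.6)² + (y + 75.1)² = 194.34²; (x + 17.6)² + (y + 110.6)² = 207.90².
Subtracting pairs of circle equations eliminates x²+y² and gives linear equations (the radical axes):
83.8 x − 293.8 y = -30019.52
-96.6 x − 364.8 y = -33842.55
Solving the 2×2 system: x ≈ -17.1, y ≈ 97.3 km.
Check against ST_02 (with the unrounded x, y): √((x − 30.7)²+(y − 71.8)²) = 54.18 ≈ 54.18 km. ✓

x ≈ -17.1 km, y ≈ 97.3 km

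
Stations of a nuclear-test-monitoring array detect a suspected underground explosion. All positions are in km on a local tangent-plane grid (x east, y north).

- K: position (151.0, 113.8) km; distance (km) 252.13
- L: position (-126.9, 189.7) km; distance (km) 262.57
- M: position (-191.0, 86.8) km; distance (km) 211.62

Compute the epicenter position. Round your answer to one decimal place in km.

x ≈ -35.1 km, y ≈ -56.3 km

Circle about each station: (x − 151.0)² + (y − 113.8)² = 252.13²; (x + 126.9)² + (y − 189.7)² = 262.57²; (x + 191.0)² + (y − 86.8)² = 211.62².
Subtracting the K equation from the L and M equations removes the quadratic terms:
-555.8 x + 151.8 y = 10964.79
-684.0 x − 54.0 y = 27050.31
Solving the 2×2 system: x ≈ -35.1, y ≈ -56.3 km.
Check against K (with the unrounded x, y): √((x − 151.0)²+(y − 113.8)²) = 252.12 ≈ 252.13 km. ✓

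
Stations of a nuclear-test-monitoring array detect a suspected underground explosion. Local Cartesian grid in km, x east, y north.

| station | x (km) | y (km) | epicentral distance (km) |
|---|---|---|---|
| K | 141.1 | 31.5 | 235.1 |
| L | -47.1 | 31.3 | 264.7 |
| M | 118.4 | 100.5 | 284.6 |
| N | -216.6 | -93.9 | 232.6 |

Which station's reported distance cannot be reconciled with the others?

Solve using three stations at a time. Using K, M, N (subtract circle equations pairwise → linear system) gives (x, y) ≈ (6.1, -161.1).
Distances from that point to each station vs reported:
  K: calculated 235.2 vs reported 235.1 → residual 0.1 km
  L: calculated 199.6 vs reported 264.7 → residual 65.1 km
  M: calculated 284.6 vs reported 284.6 → residual 0.0 km
  N: calculated 232.7 vs reported 232.6 → residual 0.1 km
K, M, N are mutually consistent (residuals ≈ 0); L is off by 65.1 km.

L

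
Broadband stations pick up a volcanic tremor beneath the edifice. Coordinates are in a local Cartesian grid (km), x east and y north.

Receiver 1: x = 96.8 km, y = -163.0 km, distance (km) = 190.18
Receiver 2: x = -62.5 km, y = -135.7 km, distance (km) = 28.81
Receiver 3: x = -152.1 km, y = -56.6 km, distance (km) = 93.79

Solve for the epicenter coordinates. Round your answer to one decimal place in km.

x ≈ -89.9 km, y ≈ -126.8 km

Circle about each station: (x − 96.8)² + (y + 163.0)² = 190.18²; (x + 62.5)² + (y + 135.7)² = 28.81²; (x + 152.1)² + (y + 56.6)² = 93.79².
Subtracting the Receiver 1 equation from the Receiver 2 and Receiver 3 equations removes the quadratic terms:
-318.6 x + 54.6 y = 21719.92
-497.8 x + 212.8 y = 17770.60
Solving the 2×2 system: x ≈ -89.9, y ≈ -126.8 km.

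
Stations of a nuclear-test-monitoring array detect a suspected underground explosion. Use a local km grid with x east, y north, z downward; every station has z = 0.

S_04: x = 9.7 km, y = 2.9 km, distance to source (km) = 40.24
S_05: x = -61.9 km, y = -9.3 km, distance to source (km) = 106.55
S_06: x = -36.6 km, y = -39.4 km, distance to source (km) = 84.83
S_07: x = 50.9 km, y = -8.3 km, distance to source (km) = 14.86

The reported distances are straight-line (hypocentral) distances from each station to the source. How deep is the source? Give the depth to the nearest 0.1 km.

depth ≈ 11.2 km

Each station gives a sphere (x−x_i)² + (y−y_i)² + z² = d_i² (stations at z=0).
Subtracting the S_04 sphere from S_05 and S_06: z² cancels, leaving linear equations in x and y:
-143.2 x − 24.4 y = -5918.04
-92.6 x − 84.6 y = -2787.45
Solving: x ≈ 43.901, y ≈ -15.103 km (keep extra digits for the depth step; rounded: 43.9, -15.1).
Then from the S_04 sphere: z² = 40.24² − (x − 9.7)² − (y − 2.9)² with x = 43.901, y = -15.103, so z ≈ 11.200 ≈ 11.2 km.
Check against S_07 (with the unrounded solution): distance 14.86 ≈ 14.86 km. ✓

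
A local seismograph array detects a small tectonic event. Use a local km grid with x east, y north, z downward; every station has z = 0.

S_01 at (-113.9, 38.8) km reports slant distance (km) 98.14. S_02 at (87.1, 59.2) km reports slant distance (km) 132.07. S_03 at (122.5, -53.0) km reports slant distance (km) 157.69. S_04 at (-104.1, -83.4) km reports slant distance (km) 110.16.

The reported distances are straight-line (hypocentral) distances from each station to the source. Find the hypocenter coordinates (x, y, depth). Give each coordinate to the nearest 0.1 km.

Each station gives a sphere (x−x_i)² + (y−y_i)² + z² = d_i² (stations at z=0).
Subtracting the S_01 sphere from S_02 and S_03: z² cancels, leaving linear equations in x and y:
402.0 x + 40.8 y = -11198.63
472.8 x − 183.6 y = -11898.08
Solving: x ≈ -27.299, y ≈ -5.496 km (keep extra digits for the depth step; rounded: -27.3, -5.5).
Then from the S_01 sphere: z² = 98.14² − (x + 113.9)² − (y − 38.8)² with x = -27.299, y = -5.496, so z ≈ 13.023 ≈ 13.0 km.

(-27.3, -5.5, 13.0)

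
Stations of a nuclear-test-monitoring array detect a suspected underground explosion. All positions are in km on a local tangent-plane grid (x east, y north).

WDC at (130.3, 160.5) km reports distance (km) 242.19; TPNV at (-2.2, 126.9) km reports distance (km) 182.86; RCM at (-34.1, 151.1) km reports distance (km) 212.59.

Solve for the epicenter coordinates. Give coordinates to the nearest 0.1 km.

x ≈ 19.2 km, y ≈ -54.7 km

Circle about each station: (x − 130.3)² + (y − 160.5)² = 242.19²; (x + 2.2)² + (y − 126.9)² = 182.86²; (x + 34.1)² + (y − 151.1)² = 212.59².
Subtracting pairs of circle equations eliminates x²+y² and gives linear equations (the radical axes):
-265.0 x − 67.2 y = -1411.67
-328.8 x − 18.8 y = -5282.83
Solving the 2×2 system: x ≈ 19.2, y ≈ -54.7 km.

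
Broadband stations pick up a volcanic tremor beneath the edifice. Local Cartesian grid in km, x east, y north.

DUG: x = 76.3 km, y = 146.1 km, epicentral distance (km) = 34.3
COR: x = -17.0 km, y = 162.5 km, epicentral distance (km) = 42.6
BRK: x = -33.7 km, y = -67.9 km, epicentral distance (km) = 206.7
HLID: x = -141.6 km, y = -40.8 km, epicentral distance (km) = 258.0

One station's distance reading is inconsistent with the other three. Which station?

Solve using three stations at a time. Using DUG, BRK, HLID (subtract circle equations pairwise → linear system) gives (x, y) ≈ (65.0, 113.7).
Distances from that point to each station vs reported:
  DUG: calculated 34.3 vs reported 34.3 → residual 0.0 km
  COR: calculated 95.4 vs reported 42.6 → residual 52.8 km
  BRK: calculated 206.7 vs reported 206.7 → residual 0.0 km
  HLID: calculated 258.0 vs reported 258.0 → residual 0.0 km
DUG, BRK, HLID are mutually consistent (residuals ≈ 0); COR is off by 52.8 km.

COR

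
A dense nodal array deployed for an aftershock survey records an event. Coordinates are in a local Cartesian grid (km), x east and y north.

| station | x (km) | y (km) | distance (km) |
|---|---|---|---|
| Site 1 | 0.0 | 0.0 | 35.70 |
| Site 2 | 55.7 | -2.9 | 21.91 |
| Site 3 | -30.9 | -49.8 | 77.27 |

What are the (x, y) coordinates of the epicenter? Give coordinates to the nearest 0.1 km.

34.6 km east, -8.8 km north

Circle about each station: x² + y² = 35.70²; (x − 55.7)² + (y + 2.9)² = 21.91²; (x + 30.9)² + (y + 49.8)² = 77.27².
Subtracting the Site 1 equation from the Site 2 and Site 3 equations removes the quadratic terms:
111.4 x − 5.8 y = 3905.34
-61.8 x − 99.6 y = -1261.31
Solving the 2×2 system: x ≈ 34.6, y ≈ -8.8 km.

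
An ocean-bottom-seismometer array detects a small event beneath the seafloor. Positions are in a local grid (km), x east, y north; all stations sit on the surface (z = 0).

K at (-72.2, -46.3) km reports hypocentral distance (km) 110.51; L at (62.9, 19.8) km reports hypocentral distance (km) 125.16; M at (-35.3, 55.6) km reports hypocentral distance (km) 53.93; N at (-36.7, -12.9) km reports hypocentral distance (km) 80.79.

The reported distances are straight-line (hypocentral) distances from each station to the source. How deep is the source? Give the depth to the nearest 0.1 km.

Each station gives a sphere (x−x_i)² + (y−y_i)² + z² = d_i² (stations at z=0).
Subtracting the K sphere from L and M: z² cancels, leaving linear equations in x and y:
270.2 x + 132.2 y = -6460.65
73.8 x + 203.8 y = 6284.94
Solving: x ≈ -47.396, y ≈ 48.002 km (keep extra digits for the depth step; rounded: -47.4, 48.0).
Then from the K sphere: z² = 110.51² − (x + 72.2)² − (y + 46.3)² with x = -47.396, y = 48.002, so z ≈ 52.003 ≈ 52.0 km.
Check against N (with the unrounded solution): distance 80.80 ≈ 80.79 km. ✓

52.0 km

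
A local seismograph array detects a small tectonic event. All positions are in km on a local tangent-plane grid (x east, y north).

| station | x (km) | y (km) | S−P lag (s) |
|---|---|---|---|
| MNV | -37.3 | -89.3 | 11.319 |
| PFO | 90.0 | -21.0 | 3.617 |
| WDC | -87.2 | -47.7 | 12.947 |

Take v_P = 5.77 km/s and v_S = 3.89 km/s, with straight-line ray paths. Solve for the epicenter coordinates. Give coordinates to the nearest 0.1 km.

Distance from S−P lag: d = Δt · v_P v_S / (v_P − v_S) = Δt · (5.77·3.89)/(5.77−3.89) ≈ 11.9390·Δt.
So d_MNV = 135.14, d_PFO = 43.18, d_WDC = 154.57 km.
Circle about each station: (x + 37.3)² + (y + 89.3)² = 135.14²; (x − 90.0)² + (y + 21.0)² = 43.18²; (x + 87.2)² + (y + 47.7)² = 154.57².
Subtracting the MNV equation from the PFO and WDC equations removes the quadratic terms:
254.6 x + 136.6 y = 15573.53
-99.8 x + 83.2 y = -5115.72
Solving the 2×2 system: x ≈ 57.3, y ≈ 7.2 km.

x ≈ 57.3 km, y ≈ 7.2 km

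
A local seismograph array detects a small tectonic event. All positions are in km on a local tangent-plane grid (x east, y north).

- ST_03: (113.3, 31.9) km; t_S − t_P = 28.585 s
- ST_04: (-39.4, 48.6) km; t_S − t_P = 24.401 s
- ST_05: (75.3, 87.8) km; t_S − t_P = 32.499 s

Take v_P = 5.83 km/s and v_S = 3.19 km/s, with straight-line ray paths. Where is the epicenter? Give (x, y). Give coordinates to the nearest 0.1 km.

x ≈ -16.8 km, y ≈ -121.8 km

Distance from S−P lag: d = Δt · v_P v_S / (v_P − v_S) = Δt · (5.83·3.19)/(5.83−3.19) ≈ 7.0446·Δt.
So d_ST_03 = 201.37, d_ST_04 = 171.89, d_ST_05 = 228.94 km.
Circle about each station: (x − 113.3)² + (y − 31.9)² = 201.37²; (x + 39.4)² + (y − 48.6)² = 171.89²; (x − 75.3)² + (y − 87.8)² = 228.94².
Subtracting the ST_03 equation from the ST_04 and ST_05 equations removes the quadratic terms:
-305.4 x + 33.4 y = 1063.52
-76.0 x + 111.8 y = -12339.22
Solving the 2×2 system: x ≈ -16.8, y ≈ -121.8 km.
Check against ST_03 (with the unrounded x, y): √((x − 113.3)²+(y − 31.9)²) = 201.36 ≈ 201.37 km. ✓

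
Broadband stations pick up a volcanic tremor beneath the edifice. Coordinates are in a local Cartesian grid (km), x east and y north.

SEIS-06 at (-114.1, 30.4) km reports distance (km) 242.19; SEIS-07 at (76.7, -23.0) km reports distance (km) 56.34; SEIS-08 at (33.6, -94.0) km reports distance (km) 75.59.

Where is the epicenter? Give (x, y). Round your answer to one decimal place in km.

x ≈ 105.7 km, y ≈ -71.3 km

Circle about each station: (x + 114.1)² + (y − 30.4)² = 242.19²; (x − 76.7)² + (y + 23.0)² = 56.34²; (x − 33.6)² + (y + 94.0)² = 75.59².
Subtracting the SEIS-06 equation from the SEIS-07 and SEIS-08 equations removes the quadratic terms:
381.6 x − 106.8 y = 47950.72
295.4 x − 248.8 y = 48964.14
Solving the 2×2 system: x ≈ 105.7, y ≈ -71.3 km.
Check against SEIS-06 (with the unrounded x, y): √((x + 114.1)²+(y − 30.4)²) = 242.19 ≈ 242.19 km. ✓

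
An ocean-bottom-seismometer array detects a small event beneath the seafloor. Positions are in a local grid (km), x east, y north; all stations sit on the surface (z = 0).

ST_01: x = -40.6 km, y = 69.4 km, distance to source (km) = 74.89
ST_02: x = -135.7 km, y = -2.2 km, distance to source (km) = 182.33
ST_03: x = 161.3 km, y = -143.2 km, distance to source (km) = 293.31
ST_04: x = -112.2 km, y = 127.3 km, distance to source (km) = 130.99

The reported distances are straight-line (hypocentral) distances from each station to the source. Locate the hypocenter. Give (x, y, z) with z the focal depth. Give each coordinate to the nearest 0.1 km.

Each station gives a sphere (x−x_i)² + (y−y_i)² + z² = d_i² (stations at z=0).
Subtracting the ST_01 sphere from ST_02 and ST_03: z² cancels, leaving linear equations in x and y:
-190.2 x − 143.2 y = -15681.11
403.8 x − 425.2 y = -40363.03
Solving: x ≈ 6.400, y ≈ 101.005 km (keep extra digits for the depth step; rounded: 6.4, 101.0).
Then from the ST_01 sphere: z² = 74.89² − (x + 40.6)² − (y − 69.4)² with x = 6.400, y = 101.005, so z ≈ 48.996 ≈ 49.0 km.

x ≈ 6.4 km, y ≈ 101.0 km, depth ≈ 49.0 km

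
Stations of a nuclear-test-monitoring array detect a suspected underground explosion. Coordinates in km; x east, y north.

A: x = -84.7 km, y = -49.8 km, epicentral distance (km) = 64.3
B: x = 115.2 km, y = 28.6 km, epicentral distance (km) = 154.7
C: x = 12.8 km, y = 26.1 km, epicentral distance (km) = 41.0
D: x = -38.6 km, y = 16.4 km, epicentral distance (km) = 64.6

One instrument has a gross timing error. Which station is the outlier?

Solve using three stations at a time. Using A, B, D (subtract circle equations pairwise → linear system) gives (x, y) ≈ (-20.5, -45.6).
Distances from that point to each station vs reported:
  A: calculated 64.3 vs reported 64.3 → residual 0.0 km
  B: calculated 154.7 vs reported 154.7 → residual 0.0 km
  C: calculated 79.1 vs reported 41.0 → residual 38.1 km
  D: calculated 64.6 vs reported 64.6 → residual 0.0 km
A, B, D are mutually consistent (residuals ≈ 0); C is off by 38.1 km.

C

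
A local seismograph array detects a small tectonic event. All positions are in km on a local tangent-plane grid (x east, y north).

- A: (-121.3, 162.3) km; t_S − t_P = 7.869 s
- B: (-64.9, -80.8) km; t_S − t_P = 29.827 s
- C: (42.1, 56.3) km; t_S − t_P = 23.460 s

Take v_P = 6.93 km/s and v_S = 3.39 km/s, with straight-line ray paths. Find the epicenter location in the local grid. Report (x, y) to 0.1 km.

Distance from S−P lag: d = Δt · v_P v_S / (v_P − v_S) = Δt · (6.93·3.39)/(6.93−3.39) ≈ 6.6364·Δt.
So d_A = 52.22, d_B = 197.94, d_C = 155.69 km.
Circle about each station: (x + 121.3)² + (y − 162.3)² = 52.22²; (x + 64.9)² + (y + 80.8)² = 197.94²; (x − 42.1)² + (y − 56.3)² = 155.69².
Subtracting the A equation from the B and C equations removes the quadratic terms:
112.8 x − 486.2 y = -66767.65
326.8 x − 212.0 y = -57625.33
Solving the 2×2 system: x ≈ -102.7, y ≈ 113.5 km.

(-102.7, 113.5)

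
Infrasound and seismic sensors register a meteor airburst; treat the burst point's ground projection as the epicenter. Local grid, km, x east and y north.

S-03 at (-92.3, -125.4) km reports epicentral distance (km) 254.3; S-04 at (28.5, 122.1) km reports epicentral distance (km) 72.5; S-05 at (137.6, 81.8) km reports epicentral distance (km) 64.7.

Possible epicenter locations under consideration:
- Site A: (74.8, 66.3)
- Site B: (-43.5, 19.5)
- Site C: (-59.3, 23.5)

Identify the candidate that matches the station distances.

For each candidate, compare |candidate − station| to the reported distance:
Site A: residuals S-03 0.0, S-04 0.0, S-05 0.0 → max 0.0 km
Site B: residuals S-03 101.4, S-04 52.8, S-05 126.8 → max 126.8 km
Site C: residuals S-03 101.8, S-04 59.5, S-05 140.6 → max 140.6 km
Only Site A has all residuals ≈ 0.

Site A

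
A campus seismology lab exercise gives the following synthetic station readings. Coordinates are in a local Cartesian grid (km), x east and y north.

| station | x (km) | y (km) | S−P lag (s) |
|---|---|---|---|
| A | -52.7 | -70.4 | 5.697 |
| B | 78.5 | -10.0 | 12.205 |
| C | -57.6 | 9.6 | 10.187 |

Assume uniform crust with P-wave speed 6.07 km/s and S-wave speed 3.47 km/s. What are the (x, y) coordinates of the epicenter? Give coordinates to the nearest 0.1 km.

x ≈ -8.6 km, y ≈ -56.8 km

Distance from S−P lag: d = Δt · v_P v_S / (v_P − v_S) = Δt · (6.07·3.47)/(6.07−3.47) ≈ 8.1011·Δt.
So d_A = 46.15, d_B = 98.87, d_C = 82.53 km.
Circle about each station: (x + 52.7)² + (y + 70.4)² = 46.15²; (x − 78.5)² + (y + 10.0)² = 98.87²; (x + 57.6)² + (y − 9.6)² = 82.53².
Subtracting pairs of circle equations eliminates x²+y² and gives linear equations (the radical axes):
262.4 x + 120.8 y = -9116.65
-9.8 x + 160.0 y = -9004.91
Solving the 2×2 system: x ≈ -8.6, y ≈ -56.8 km.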